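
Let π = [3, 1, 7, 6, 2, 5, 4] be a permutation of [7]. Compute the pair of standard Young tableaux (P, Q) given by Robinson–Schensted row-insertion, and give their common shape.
P = [1, 2, 4] / [3, 5] / [6] / [7];  Q = [1, 3, 6] / [2, 4] / [5] / [7];  common shape = (3, 2, 1, 1)

Row-insert the values π_1, π_2, … into P one at a time, bumping the leftmost entry strictly greater than the inserted value down to the next row. The recording tableau Q records, in position (i, j), the step at which that cell was added to P.
  Insert 3 (step 1): P = [3];  Q = [1]
  Insert 1 (step 2): P = [1] / [3];  Q = [1] / [2]
  Insert 7 (step 3): P = [1, 7] / [3];  Q = [1, 3] / [2]
  Insert 6 (step 4): P = [1, 6] / [3, 7];  Q = [1, 3] / [2, 4]
  Insert 2 (step 5): P = [1, 2] / [3, 6] / [7];  Q = [1, 3] / [2, 4] / [5]
  Insert 5 (step 6): P = [1, 2, 5] / [3, 6] / [7];  Q = [1, 3, 6] / [2, 4] / [5]
  Insert 4 (step 7): P = [1, 2, 4] / [3, 5] / [6] / [7];  Q = [1, 3, 6] / [2, 4] / [5] / [7]
Final shape: (3, 2, 1, 1).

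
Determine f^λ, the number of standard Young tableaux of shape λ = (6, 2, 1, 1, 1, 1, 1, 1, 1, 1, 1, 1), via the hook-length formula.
# SYT of shape (6, 2, 1, 1, 1, 1, 1, 1, 1, 1, 1, 1) = 60060

Hook-length formula: f^λ = n! / Π hook(c), product over all cells c of the Young diagram. For λ = (6, 2, 1, 1, 1, 1, 1, 1, 1, 1, 1, 1), n = 18 boxes. Hook lengths by row (left-to-right, top-to-bottom): [17, 6, 4, 3, 2, 1]; [12, 1]; [10]; [9]; [8]; [7]; [6]; [5]; [4]; [3]; [2]; [1]. Product of hooks = 106599628800. So f^λ = 18! / 106599628800 = 6402373705728000 / 106599628800 = 60060.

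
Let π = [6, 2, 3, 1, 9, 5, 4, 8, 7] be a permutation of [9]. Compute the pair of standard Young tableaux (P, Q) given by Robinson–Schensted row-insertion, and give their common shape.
P = [1, 3, 4, 7] / [2, 5, 8] / [6, 9];  Q = [1, 3, 5, 8] / [2, 6, 9] / [4, 7];  common shape = (4, 3, 2)

Row-insert the values π_1, π_2, … into P one at a time, bumping the leftmost entry strictly greater than the inserted value down to the next row. The recording tableau Q records, in position (i, j), the step at which that cell was added to P.
  Insert 6 (step 1): P = [6];  Q = [1]
  Insert 2 (step 2): P = [2] / [6];  Q = [1] / [2]
  Insert 3 (step 3): P = [2, 3] / [6];  Q = [1, 3] / [2]
  Insert 1 (step 4): P = [1, 3] / [2] / [6];  Q = [1, 3] / [2] / [4]
  Insert 9 (step 5): P = [1, 3, 9] / [2] / [6];  Q = [1, 3, 5] / [2] / [4]
  Insert 5 (step 6): P = [1, 3, 5] / [2, 9] / [6];  Q = [1, 3, 5] / [2, 6] / [4]
  Insert 4 (step 7): P = [1, 3, 4] / [2, 5] / [6, 9];  Q = [1, 3, 5] / [2, 6] / [4, 7]
  Insert 8 (step 8): P = [1, 3, 4, 8] / [2, 5] / [6, 9];  Q = [1, 3, 5, 8] / [2, 6] / [4, 7]
  Insert 7 (step 9): P = [1, 3, 4, 7] / [2, 5, 8] / [6, 9];  Q = [1, 3, 5, 8] / [2, 6, 9] / [4, 7]
Final shape: (4, 3, 2).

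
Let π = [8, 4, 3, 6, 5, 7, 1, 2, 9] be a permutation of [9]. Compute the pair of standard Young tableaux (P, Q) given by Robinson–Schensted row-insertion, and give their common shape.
P = [1, 2, 7, 9] / [3, 5] / [4, 6] / [8];  Q = [1, 4, 6, 9] / [2, 5] / [3, 8] / [7];  common shape = (4, 2, 2, 1)

Row-insert the values π_1, π_2, … into P one at a time, bumping the leftmost entry strictly greater than the inserted value down to the next row. The recording tableau Q records, in position (i, j), the step at which that cell was added to P.
  Insert 8 (step 1): P = [8];  Q = [1]
  Insert 4 (step 2): P = [4] / [8];  Q = [1] / [2]
  Insert 3 (step 3): P = [3] / [4] / [8];  Q = [1] / [2] / [3]
  Insert 6 (step 4): P = [3, 6] / [4] / [8];  Q = [1, 4] / [2] / [3]
  Insert 5 (step 5): P = [3, 5] / [4, 6] / [8];  Q = [1, 4] / [2, 5] / [3]
  Insert 7 (step 6): P = [3, 5, 7] / [4, 6] / [8];  Q = [1, 4, 6] / [2, 5] / [3]
  Insert 1 (step 7): P = [1, 5, 7] / [3, 6] / [4] / [8];  Q = [1, 4, 6] / [2, 5] / [3] / [7]
  Insert 2 (step 8): P = [1, 2, 7] / [3, 5] / [4, 6] / [8];  Q = [1, 4, 6] / [2, 5] / [3, 8] / [7]
  Insert 9 (step 9): P = [1, 2, 7, 9] / [3, 5] / [4, 6] / [8];  Q = [1, 4, 6, 9] / [2, 5] / [3, 8] / [7]
Final shape: (4, 2, 2, 1).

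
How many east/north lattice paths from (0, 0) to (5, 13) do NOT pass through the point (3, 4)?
Number of paths = 6643

Total paths from (0, 0) to (5, 13): C(18, 5) = 8568. Paths through (3, 4): (paths (0, 0) → (3, 4)) × (paths (3, 4) → (5, 13)) = C(7, 3) · C(11, 2) = 35 · 55 = 1925. Avoidance count = 8568 − 1925 = 6643.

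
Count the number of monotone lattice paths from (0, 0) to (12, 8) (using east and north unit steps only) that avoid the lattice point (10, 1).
Number of paths = 125574

Total paths from (0, 0) to (12, 8): C(20, 12) = 125970. Paths through (10, 1): (paths (0, 0) → (10, 1)) × (paths (10, 1) → (12, 8)) = C(11, 10) · C(9, 2) = 11 · 36 = 396. Avoidance count = 125970 − 396 = 125574.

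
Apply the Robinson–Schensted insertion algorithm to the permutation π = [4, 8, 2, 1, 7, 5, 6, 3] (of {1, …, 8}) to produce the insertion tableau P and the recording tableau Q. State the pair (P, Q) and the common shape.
P = [1, 3, 6] / [2, 5] / [4, 7] / [8];  Q = [1, 2, 7] / [3, 5] / [4, 6] / [8];  common shape = (3, 2, 2, 1)

Row-insert the values π_1, π_2, … into P one at a time, bumping the leftmost entry strictly greater than the inserted value down to the next row. The recording tableau Q records, in position (i, j), the step at which that cell was added to P.
  Insert 4 (step 1): P = [4];  Q = [1]
  Insert 8 (step 2): P = [4, 8];  Q = [1, 2]
  Insert 2 (step 3): P = [2, 8] / [4];  Q = [1, 2] / [3]
  Insert 1 (step 4): P = [1, 8] / [2] / [4];  Q = [1, 2] / [3] / [4]
  Insert 7 (step 5): P = [1, 7] / [2, 8] / [4];  Q = [1, 2] / [3, 5] / [4]
  Insert 5 (step 6): P = [1, 5] / [2, 7] / [4, 8];  Q = [1, 2] / [3, 5] / [4, 6]
  Insert 6 (step 7): P = [1, 5, 6] / [2, 7] / [4, 8];  Q = [1, 2, 7] / [3, 5] / [4, 6]
  Insert 3 (step 8): P = [1, 3, 6] / [2, 5] / [4, 7] / [8];  Q = [1, 2, 7] / [3, 5] / [4, 6] / [8]
Final shape: (3, 2, 2, 1).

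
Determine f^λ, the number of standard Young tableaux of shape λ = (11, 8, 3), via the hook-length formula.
# SYT of shape (11, 8, 3) = 19896800

Hook-length formula: f^λ = n! / Π hook(c), product over all cells c of the Young diagram. For λ = (11, 8, 3), n = 22 boxes. Hook lengths by row (left-to-right, top-to-bottom): [13, 12, 11, 9, 8, 7, 6, 5, 3, 2, 1]; [9, 8, 7, 5, 4, 3, 2, 1]; [3, 2, 1]. Product of hooks = 56491532697600. So f^λ = 22! / 56491532697600 = 1124000727777607680000 / 56491532697600 = 19896800.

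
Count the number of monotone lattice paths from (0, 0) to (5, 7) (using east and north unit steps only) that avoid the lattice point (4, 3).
Number of paths = 617

Total paths from (0, 0) to (5, 7): C(12, 5) = 792. Paths through (4, 3): (paths (0, 0) → (4, 3)) × (paths (4, 3) → (5, 7)) = C(7, 4) · C(5, 1) = 35 · 5 = 175. Avoidance count = 792 − 175 = 617.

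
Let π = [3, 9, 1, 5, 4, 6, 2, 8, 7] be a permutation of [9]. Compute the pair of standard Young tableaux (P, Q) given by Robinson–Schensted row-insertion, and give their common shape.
P = [1, 2, 6, 7] / [3, 4, 8] / [5] / [9];  Q = [1, 2, 6, 8] / [3, 4, 9] / [5] / [7];  common shape = (4, 3, 1, 1)

Row-insert the values π_1, π_2, … into P one at a time, bumping the leftmost entry strictly greater than the inserted value down to the next row. The recording tableau Q records, in position (i, j), the step at which that cell was added to P.
  Insert 3 (step 1): P = [3];  Q = [1]
  Insert 9 (step 2): P = [3, 9];  Q = [1, 2]
  Insert 1 (step 3): P = [1, 9] / [3];  Q = [1, 2] / [3]
  Insert 5 (step 4): P = [1, 5] / [3, 9];  Q = [1, 2] / [3, 4]
  Insert 4 (step 5): P = [1, 4] / [3, 5] / [9];  Q = [1, 2] / [3, 4] / [5]
  Insert 6 (step 6): P = [1, 4, 6] / [3, 5] / [9];  Q = [1, 2, 6] / [3, 4] / [5]
  Insert 2 (step 7): P = [1, 2, 6] / [3, 4] / [5] / [9];  Q = [1, 2, 6] / [3, 4] / [5] / [7]
  Insert 8 (step 8): P = [1, 2, 6, 8] / [3, 4] / [5] / [9];  Q = [1, 2, 6, 8] / [3, 4] / [5] / [7]
  Insert 7 (step 9): P = [1, 2, 6, 7] / [3, 4, 8] / [5] / [9];  Q = [1, 2, 6, 8] / [3, 4, 9] / [5] / [7]
Final shape: (4, 3, 1, 1).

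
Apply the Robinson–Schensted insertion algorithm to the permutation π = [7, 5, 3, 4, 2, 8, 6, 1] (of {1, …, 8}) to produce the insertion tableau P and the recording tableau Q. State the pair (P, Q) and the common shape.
P = [1, 4, 6] / [2, 8] / [3] / [5] / [7];  Q = [1, 4, 6] / [2, 7] / [3] / [5] / [8];  common shape = (3, 2, 1, 1, 1)

Row-insert the values π_1, π_2, … into P one at a time, bumping the leftmost entry strictly greater than the inserted value down to the next row. The recording tableau Q records, in position (i, j), the step at which that cell was added to P.
  Insert 7 (step 1): P = [7];  Q = [1]
  Insert 5 (step 2): P = [5] / [7];  Q = [1] / [2]
  Insert 3 (step 3): P = [3] / [5] / [7];  Q = [1] / [2] / [3]
  Insert 4 (step 4): P = [3, 4] / [5] / [7];  Q = [1, 4] / [2] / [3]
  Insert 2 (step 5): P = [2, 4] / [3] / [5] / [7];  Q = [1, 4] / [2] / [3] / [5]
  Insert 8 (step 6): P = [2, 4, 8] / [3] / [5] / [7];  Q = [1, 4, 6] / [2] / [3] / [5]
  Insert 6 (step 7): P = [2, 4, 6] / [3, 8] / [5] / [7];  Q = [1, 4, 6] / [2, 7] / [3] / [5]
  Insert 1 (step 8): P = [1, 4, 6] / [2, 8] / [3] / [5] / [7];  Q = [1, 4, 6] / [2, 7] / [3] / [5] / [8]
Final shape: (3, 2, 1, 1, 1).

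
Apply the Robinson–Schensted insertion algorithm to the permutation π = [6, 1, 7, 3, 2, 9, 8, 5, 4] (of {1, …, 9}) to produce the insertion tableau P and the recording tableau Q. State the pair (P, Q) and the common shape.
P = [1, 2, 4] / [3, 5, 8] / [6, 7] / [9];  Q = [1, 3, 6] / [2, 4, 7] / [5, 8] / [9];  common shape = (3, 3, 2, 1)

Row-insert the values π_1, π_2, … into P one at a time, bumping the leftmost entry strictly greater than the inserted value down to the next row. The recording tableau Q records, in position (i, j), the step at which that cell was added to P.
  Insert 6 (step 1): P = [6];  Q = [1]
  Insert 1 (step 2): P = [1] / [6];  Q = [1] / [2]
  Insert 7 (step 3): P = [1, 7] / [6];  Q = [1, 3] / [2]
  Insert 3 (step 4): P = [1, 3] / [6, 7];  Q = [1, 3] / [2, 4]
  Insert 2 (step 5): P = [1, 2] / [3, 7] / [6];  Q = [1, 3] / [2, 4] / [5]
  Insert 9 (step 6): P = [1, 2, 9] / [3, 7] / [6];  Q = [1, 3, 6] / [2, 4] / [5]
  Insert 8 (step 7): P = [1, 2, 8] / [3, 7, 9] / [6];  Q = [1, 3, 6] / [2, 4, 7] / [5]
  Insert 5 (step 8): P = [1, 2, 5] / [3, 7, 8] / [6, 9];  Q = [1, 3, 6] / [2, 4, 7] / [5, 8]
  Insert 4 (step 9): P = [1, 2, 4] / [3, 5, 8] / [6, 7] / [9];  Q = [1, 3, 6] / [2, 4, 7] / [5, 8] / [9]
Final shape: (3, 3, 2, 1).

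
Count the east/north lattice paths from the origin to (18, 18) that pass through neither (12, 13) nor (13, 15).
Number of paths = 5449486140

Inclusion–exclusion. Total paths: C(36, 18) = 9075135300. Through P₁: C(25, 12)·C(11, 6) = 2402538600. Through P₂: C(28, 13)·C(8, 5) = 2096760960. Since P₁ is strictly southwest of P₂, a monotone path through both must visit P₁ then P₂; paths through both = C(25, 12)·C(3, 1)·C(8, 5) = 873650400. Avoid both = 9075135300 − 2402538600 − 2096760960 + 873650400 = 5449486140.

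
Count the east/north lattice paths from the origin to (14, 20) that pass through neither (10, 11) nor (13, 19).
Number of paths = 561432780

Inclusion–exclusion. Total paths: C(34, 14) = 1391975640. Through P₁: C(21, 10)·C(13, 4) = 252191940. Through P₂: C(32, 13)·C(2, 1) = 694747200. Since P₁ is strictly southwest of P₂, a monotone path through both must visit P₁ then P₂; paths through both = C(21, 10)·C(11, 3)·C(2, 1) = 116396280. Avoid both = 1391975640 − 252191940 − 694747200 + 116396280 = 561432780.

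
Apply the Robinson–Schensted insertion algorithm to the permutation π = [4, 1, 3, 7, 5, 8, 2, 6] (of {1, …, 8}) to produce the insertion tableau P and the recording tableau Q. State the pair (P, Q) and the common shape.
P = [1, 2, 5, 6] / [3, 7, 8] / [4];  Q = [1, 3, 4, 6] / [2, 5, 8] / [7];  common shape = (4, 3, 1)

Row-insert the values π_1, π_2, … into P one at a time, bumping the leftmost entry strictly greater than the inserted value down to the next row. The recording tableau Q records, in position (i, j), the step at which that cell was added to P.
  Insert 4 (step 1): P = [4];  Q = [1]
  Insert 1 (step 2): P = [1] / [4];  Q = [1] / [2]
  Insert 3 (step 3): P = [1, 3] / [4];  Q = [1, 3] / [2]
  Insert 7 (step 4): P = [1, 3, 7] / [4];  Q = [1, 3, 4] / [2]
  Insert 5 (step 5): P = [1, 3, 5] / [4, 7];  Q = [1, 3, 4] / [2, 5]
  Insert 8 (step 6): P = [1, 3, 5, 8] / [4, 7];  Q = [1, 3, 4, 6] / [2, 5]
  Insert 2 (step 7): P = [1, 2, 5, 8] / [3, 7] / [4];  Q = [1, 3, 4, 6] / [2, 5] / [7]
  Insert 6 (step 8): P = [1, 2, 5, 6] / [3, 7, 8] / [4];  Q = [1, 3, 4, 6] / [2, 5, 8] / [7]
Final shape: (4, 3, 1).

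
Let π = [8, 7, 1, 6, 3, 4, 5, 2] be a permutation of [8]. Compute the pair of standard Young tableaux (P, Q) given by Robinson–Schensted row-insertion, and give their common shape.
P = [1, 2, 4, 5] / [3] / [6] / [7] / [8];  Q = [1, 4, 6, 7] / [2] / [3] / [5] / [8];  common shape = (4, 1, 1, 1, 1)

Row-insert the values π_1, π_2, … into P one at a time, bumping the leftmost entry strictly greater than the inserted value down to the next row. The recording tableau Q records, in position (i, j), the step at which that cell was added to P.
  Insert 8 (step 1): P = [8];  Q = [1]
  Insert 7 (step 2): P = [7] / [8];  Q = [1] / [2]
  Insert 1 (step 3): P = [1] / [7] / [8];  Q = [1] / [2] / [3]
  Insert 6 (step 4): P = [1, 6] / [7] / [8];  Q = [1, 4] / [2] / [3]
  Insert 3 (step 5): P = [1, 3] / [6] / [7] / [8];  Q = [1, 4] / [2] / [3] / [5]
  Insert 4 (step 6): P = [1, 3, 4] / [6] / [7] / [8];  Q = [1, 4, 6] / [2] / [3] / [5]
  Insert 5 (step 7): P = [1, 3, 4, 5] / [6] / [7] / [8];  Q = [1, 4, 6, 7] / [2] / [3] / [5]
  Insert 2 (step 8): P = [1, 2, 4, 5] / [3] / [6] / [7] / [8];  Q = [1, 4, 6, 7] / [2] / [3] / [5] / [8]
Final shape: (4, 1, 1, 1, 1).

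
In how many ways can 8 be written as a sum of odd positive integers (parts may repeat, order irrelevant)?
p_odd(8) = 6

Partitions of 8 using only odd parts 1, 3, 5, …: 7+1, 5+3, 5+1+1+1, 3+3+1+1, 3+1+1+1+1+1, 1+1+1+1+1+1+1+1. There are 6. (Euler: this equals q(8), the number of distinct-part partitions.)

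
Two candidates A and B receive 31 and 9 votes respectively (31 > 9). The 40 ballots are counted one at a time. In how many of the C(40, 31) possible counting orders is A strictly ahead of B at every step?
Strict-lead orderings = 150391384

Total orderings of the 40 votes with 31 for A: C(40, 31) = 273438880. By the Bertrand ballot formula (Cycle Lemma / reflection principle), the number of orderings in which A is strictly ahead of B throughout is (p − q)/(p + q) · C(p + q, p) = (31 − 9)/(31 + 9) · 273438880 = 150391384.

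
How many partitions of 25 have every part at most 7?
p(25, parts ≤ 7) = 860

Use the recurrence p(n, m) = p(n, m−1) + p(n−m, m): either the largest part is < m (count p(n, m−1)) or the largest part is exactly m (remove one copy of m, count p(n−m, m)). With p(0, ·) = 1 this gives p(25, parts ≤ 7) = 860. (By conjugating Young diagrams, this also counts partitions of 25 into at most 7 parts.)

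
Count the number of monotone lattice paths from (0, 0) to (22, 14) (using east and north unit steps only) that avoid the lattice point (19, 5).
Number of paths = 3786946320

Total paths from (0, 0) to (22, 14): C(36, 22) = 3796297200. Paths through (19, 5): (paths (0, 0) → (19, 5)) × (paths (19, 5) → (22, 14)) = C(24, 19) · C(12, 3) = 42504 · 220 = 9350880. Avoidance count = 3796297200 − 9350880 = 3786946320.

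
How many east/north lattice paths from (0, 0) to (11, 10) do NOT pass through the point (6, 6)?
Number of paths = 236292

Total paths from (0, 0) to (11, 10): C(21, 11) = 352716. Paths through (6, 6): (paths (0, 0) → (6, 6)) × (paths (6, 6) → (11, 10)) = C(12, 6) · C(9, 5) = 924 · 126 = 116424. Avoidance count = 352716 − 116424 = 236292.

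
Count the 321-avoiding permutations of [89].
C_89 = 254224158304000796523953440778841647086547372026600

These 321-avoiding permutations are counted by the Catalan number C_n = (1/(n + 1)) · C(2n, n). For n = 89: C_89 = (1/90) · C(178, 89) = 22880174247360071687155809670095748237789263482394000/90 = 254224158304000796523953440778841647086547372026600.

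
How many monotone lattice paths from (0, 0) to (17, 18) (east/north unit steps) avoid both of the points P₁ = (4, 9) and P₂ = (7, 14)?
Number of paths = 4105596110

Inclusion–exclusion. Total paths: C(35, 17) = 4537567650. Through P₁: C(13, 4)·C(22, 13) = 355655300. Through P₂: C(21, 7)·C(14, 10) = 116396280. Since P₁ is strictly southwest of P₂, a monotone path through both must visit P₁ then P₂; paths through both = C(13, 4)·C(8, 3)·C(14, 10) = 40080040. Avoid both = 4537567650 − 355655300 − 116396280 + 40080040 = 4105596110.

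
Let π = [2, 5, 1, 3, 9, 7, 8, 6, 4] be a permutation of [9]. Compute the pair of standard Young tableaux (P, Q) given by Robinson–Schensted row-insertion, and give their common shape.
P = [1, 3, 4, 8] / [2, 5, 6] / [7] / [9];  Q = [1, 2, 5, 7] / [3, 4, 6] / [8] / [9];  common shape = (4, 3, 1, 1)

Row-insert the values π_1, π_2, … into P one at a time, bumping the leftmost entry strictly greater than the inserted value down to the next row. The recording tableau Q records, in position (i, j), the step at which that cell was added to P.
  Insert 2 (step 1): P = [2];  Q = [1]
  Insert 5 (step 2): P = [2, 5];  Q = [1, 2]
  Insert 1 (step 3): P = [1, 5] / [2];  Q = [1, 2] / [3]
  Insert 3 (step 4): P = [1, 3] / [2, 5];  Q = [1, 2] / [3, 4]
  Insert 9 (step 5): P = [1, 3, 9] / [2, 5];  Q = [1, 2, 5] / [3, 4]
  Insert 7 (step 6): P = [1, 3, 7] / [2, 5, 9];  Q = [1, 2, 5] / [3, 4, 6]
  Insert 8 (step 7): P = [1, 3, 7, 8] / [2, 5, 9];  Q = [1, 2, 5, 7] / [3, 4, 6]
  Insert 6 (step 8): P = [1, 3, 6, 8] / [2, 5, 7] / [9];  Q = [1, 2, 5, 7] / [3, 4, 6] / [8]
  Insert 4 (step 9): P = [1, 3, 4, 8] / [2, 5, 6] / [7] / [9];  Q = [1, 2, 5, 7] / [3, 4, 6] / [8] / [9]
Final shape: (4, 3, 1, 1).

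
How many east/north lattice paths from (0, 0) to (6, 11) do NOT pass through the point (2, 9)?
Number of paths = 11551

Total paths from (0, 0) to (6, 11): C(17, 6) = 12376. Paths through (2, 9): (paths (0, 0) → (2, 9)) × (paths (2, 9) → (6, 11)) = C(11, 2) · C(6, 4) = 55 · 15 = 825. Avoidance count = 12376 − 825 = 11551.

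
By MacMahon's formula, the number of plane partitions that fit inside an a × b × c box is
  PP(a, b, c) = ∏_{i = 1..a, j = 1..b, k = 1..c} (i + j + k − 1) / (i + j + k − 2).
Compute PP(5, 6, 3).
PP(5, 6, 3) = 3737448

Evaluate the triple product over i = 1..5, j = 1..6, k = 1..3. The factors are (2/1) · (3/2) · (4/3) · (3/2) · (4/3) · (5/4) · (4/3) · (5/4) · … (90 factors total). The numerators and denominators telescope so the product is an integer; carrying out the multiplication exactly gives PP(5, 6, 3) = 3737448.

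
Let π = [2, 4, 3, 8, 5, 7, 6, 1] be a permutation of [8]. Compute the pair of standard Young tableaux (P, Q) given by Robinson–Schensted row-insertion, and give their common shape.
P = [1, 3, 5, 6] / [2, 7] / [4] / [8];  Q = [1, 2, 4, 6] / [3, 5] / [7] / [8];  common shape = (4, 2, 1, 1)

Row-insert the values π_1, π_2, … into P one at a time, bumping the leftmost entry strictly greater than the inserted value down to the next row. The recording tableau Q records, in position (i, j), the step at which that cell was added to P.
  Insert 2 (step 1): P = [2];  Q = [1]
  Insert 4 (step 2): P = [2, 4];  Q = [1, 2]
  Insert 3 (step 3): P = [2, 3] / [4];  Q = [1, 2] / [3]
  Insert 8 (step 4): P = [2, 3, 8] / [4];  Q = [1, 2, 4] / [3]
  Insert 5 (step 5): P = [2, 3, 5] / [4, 8];  Q = [1, 2, 4] / [3, 5]
  Insert 7 (step 6): P = [2, 3, 5, 7] / [4, 8];  Q = [1, 2, 4, 6] / [3, 5]
  Insert 6 (step 7): P = [2, 3, 5, 6] / [4, 7] / [8];  Q = [1, 2, 4, 6] / [3, 5] / [7]
  Insert 1 (step 8): P = [1, 3, 5, 6] / [2, 7] / [4] / [8];  Q = [1, 2, 4, 6] / [3, 5] / [7] / [8]
Final shape: (4, 2, 1, 1).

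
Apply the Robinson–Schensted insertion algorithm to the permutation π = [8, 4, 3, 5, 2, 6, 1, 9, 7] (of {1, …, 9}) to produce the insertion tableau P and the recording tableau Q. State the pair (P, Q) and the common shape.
P = [1, 5, 6, 7] / [2, 9] / [3] / [4] / [8];  Q = [1, 4, 6, 8] / [2, 9] / [3] / [5] / [7];  common shape = (4, 2, 1, 1, 1)

Row-insert the values π_1, π_2, … into P one at a time, bumping the leftmost entry strictly greater than the inserted value down to the next row. The recording tableau Q records, in position (i, j), the step at which that cell was added to P.
  Insert 8 (step 1): P = [8];  Q = [1]
  Insert 4 (step 2): P = [4] / [8];  Q = [1] / [2]
  Insert 3 (step 3): P = [3] / [4] / [8];  Q = [1] / [2] / [3]
  Insert 5 (step 4): P = [3, 5] / [4] / [8];  Q = [1, 4] / [2] / [3]
  Insert 2 (step 5): P = [2, 5] / [3] / [4] / [8];  Q = [1, 4] / [2] / [3] / [5]
  Insert 6 (step 6): P = [2, 5, 6] / [3] / [4] / [8];  Q = [1, 4, 6] / [2] / [3] / [5]
  Insert 1 (step 7): P = [1, 5, 6] / [2] / [3] / [4] / [8];  Q = [1, 4, 6] / [2] / [3] / [5] / [7]
  Insert 9 (step 8): P = [1, 5, 6, 9] / [2] / [3] / [4] / [8];  Q = [1, 4, 6, 8] / [2] / [3] / [5] / [7]
  Insert 7 (step 9): P = [1, 5, 6, 7] / [2, 9] / [3] / [4] / [8];  Q = [1, 4, 6, 8] / [2, 9] / [3] / [5] / [7]
Final shape: (4, 2, 1, 1, 1).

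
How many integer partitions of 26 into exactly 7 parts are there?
p(26, 7 parts) = 300

Partitions of n into exactly k parts are in bijection with partitions of n − k into at most k parts (subtract 1 from each part). So p(26, exactly 7) = p(19, parts ≤ 7). Computing via the recurrence p(m, j) = p(m, j−1) + p(m−j, j) gives 300.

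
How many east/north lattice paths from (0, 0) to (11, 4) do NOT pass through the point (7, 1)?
Number of paths = 1085

Total paths from (0, 0) to (11, 4): C(15, 11) = 1365. Paths through (7, 1): (paths (0, 0) → (7, 1)) × (paths (7, 1) → (11, 4)) = C(8, 7) · C(7, 4) = 8 · 35 = 280. Avoidance count = 1365 − 280 = 1085.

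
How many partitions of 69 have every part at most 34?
p(69, parts ≤ 34) = 3488072

Use the recurrence p(n, m) = p(n, m−1) + p(n−m, m): either the largest part is < m (count p(n, m−1)) or the largest part is exactly m (remove one copy of m, count p(n−m, m)). With p(0, ·) = 1 this gives p(69, parts ≤ 34) = 3488072. (By conjugating Young diagrams, this also counts partitions of 69 into at most 34 parts.)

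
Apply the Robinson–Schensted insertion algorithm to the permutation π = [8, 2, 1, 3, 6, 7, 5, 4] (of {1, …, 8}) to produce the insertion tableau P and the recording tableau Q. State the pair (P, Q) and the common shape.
P = [1, 3, 4, 7] / [2, 5] / [6] / [8];  Q = [1, 4, 5, 6] / [2, 7] / [3] / [8];  common shape = (4, 2, 1, 1)

Row-insert the values π_1, π_2, … into P one at a time, bumping the leftmost entry strictly greater than the inserted value down to the next row. The recording tableau Q records, in position (i, j), the step at which that cell was added to P.
  Insert 8 (step 1): P = [8];  Q = [1]
  Insert 2 (step 2): P = [2] / [8];  Q = [1] / [2]
  Insert 1 (step 3): P = [1] / [2] / [8];  Q = [1] / [2] / [3]
  Insert 3 (step 4): P = [1, 3] / [2] / [8];  Q = [1, 4] / [2] / [3]
  Insert 6 (step 5): P = [1, 3, 6] / [2] / [8];  Q = [1, 4, 5] / [2] / [3]
  Insert 7 (step 6): P = [1, 3, 6, 7] / [2] / [8];  Q = [1, 4, 5, 6] / [2] / [3]
  Insert 5 (step 7): P = [1, 3, 5, 7] / [2, 6] / [8];  Q = [1, 4, 5, 6] / [2, 7] / [3]
  Insert 4 (step 8): P = [1, 3, 4, 7] / [2, 5] / [6] / [8];  Q = [1, 4, 5, 6] / [2, 7] / [3] / [8]
Final shape: (4, 2, 1, 1).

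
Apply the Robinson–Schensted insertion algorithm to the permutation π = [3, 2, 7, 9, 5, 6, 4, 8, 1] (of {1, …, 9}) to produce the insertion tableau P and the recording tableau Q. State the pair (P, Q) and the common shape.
P = [1, 4, 6, 8] / [2, 5, 9] / [3] / [7];  Q = [1, 3, 4, 8] / [2, 5, 6] / [7] / [9];  common shape = (4, 3, 1, 1)

Row-insert the values π_1, π_2, … into P one at a time, bumping the leftmost entry strictly greater than the inserted value down to the next row. The recording tableau Q records, in position (i, j), the step at which that cell was added to P.
  Insert 3 (step 1): P = [3];  Q = [1]
  Insert 2 (step 2): P = [2] / [3];  Q = [1] / [2]
  Insert 7 (step 3): P = [2, 7] / [3];  Q = [1, 3] / [2]
  Insert 9 (step 4): P = [2, 7, 9] / [3];  Q = [1, 3, 4] / [2]
  Insert 5 (step 5): P = [2, 5, 9] / [3, 7];  Q = [1, 3, 4] / [2, 5]
  Insert 6 (step 6): P = [2, 5, 6] / [3, 7, 9];  Q = [1, 3, 4] / [2, 5, 6]
  Insert 4 (step 7): P = [2, 4, 6] / [3, 5, 9] / [7];  Q = [1, 3, 4] / [2, 5, 6] / [7]
  Insert 8 (step 8): P = [2, 4, 6, 8] / [3, 5, 9] / [7];  Q = [1, 3, 4, 8] / [2, 5, 6] / [7]
  Insert 1 (step 9): P = [1, 4, 6, 8] / [2, 5, 9] / [3] / [7];  Q = [1, 3, 4, 8] / [2, 5, 6] / [7] / [9]
Final shape: (4, 3, 1, 1).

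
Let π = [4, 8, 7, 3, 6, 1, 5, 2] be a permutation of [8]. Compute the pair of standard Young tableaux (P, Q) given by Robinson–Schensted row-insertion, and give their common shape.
P = [1, 2] / [3, 5] / [4, 6] / [7] / [8];  Q = [1, 2] / [3, 5] / [4, 7] / [6] / [8];  common shape = (2, 2, 2, 1, 1)

Row-insert the values π_1, π_2, … into P one at a time, bumping the leftmost entry strictly greater than the inserted value down to the next row. The recording tableau Q records, in position (i, j), the step at which that cell was added to P.
  Insert 4 (step 1): P = [4];  Q = [1]
  Insert 8 (step 2): P = [4, 8];  Q = [1, 2]
  Insert 7 (step 3): P = [4, 7] / [8];  Q = [1, 2] / [3]
  Insert 3 (step 4): P = [3, 7] / [4] / [8];  Q = [1, 2] / [3] / [4]
  Insert 6 (step 5): P = [3, 6] / [4, 7] / [8];  Q = [1, 2] / [3, 5] / [4]
  Insert 1 (step 6): P = [1, 6] / [3, 7] / [4] / [8];  Q = [1, 2] / [3, 5] / [4] / [6]
  Insert 5 (step 7): P = [1, 5] / [3, 6] / [4, 7] / [8];  Q = [1, 2] / [3, 5] / [4, 7] / [6]
  Insert 2 (step 8): P = [1, 2] / [3, 5] / [4, 6] / [7] / [8];  Q = [1, 2] / [3, 5] / [4, 7] / [6] / [8]
Final shape: (2, 2, 2, 1, 1).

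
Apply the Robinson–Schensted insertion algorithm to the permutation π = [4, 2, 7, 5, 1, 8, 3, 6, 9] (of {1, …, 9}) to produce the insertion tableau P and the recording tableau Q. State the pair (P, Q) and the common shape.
P = [1, 3, 6, 9] / [2, 5, 8] / [4, 7];  Q = [1, 3, 6, 9] / [2, 4, 8] / [5, 7];  common shape = (4, 3, 2)

Row-insert the values π_1, π_2, … into P one at a time, bumping the leftmost entry strictly greater than the inserted value down to the next row. The recording tableau Q records, in position (i, j), the step at which that cell was added to P.
  Insert 4 (step 1): P = [4];  Q = [1]
  Insert 2 (step 2): P = [2] / [4];  Q = [1] / [2]
  Insert 7 (step 3): P = [2, 7] / [4];  Q = [1, 3] / [2]
  Insert 5 (step 4): P = [2, 5] / [4, 7];  Q = [1, 3] / [2, 4]
  Insert 1 (step 5): P = [1, 5] / [2, 7] / [4];  Q = [1, 3] / [2, 4] / [5]
  Insert 8 (step 6): P = [1, 5, 8] / [2, 7] / [4];  Q = [1, 3, 6] / [2, 4] / [5]
  Insert 3 (step 7): P = [1, 3, 8] / [2, 5] / [4, 7];  Q = [1, 3, 6] / [2, 4] / [5, 7]
  Insert 6 (step 8): P = [1, 3, 6] / [2, 5, 8] / [4, 7];  Q = [1, 3, 6] / [2, 4, 8] / [5, 7]
  Insert 9 (step 9): P = [1, 3, 6, 9] / [2, 5, 8] / [4, 7];  Q = [1, 3, 6, 9] / [2, 4, 8] / [5, 7]
Final shape: (4, 3, 2).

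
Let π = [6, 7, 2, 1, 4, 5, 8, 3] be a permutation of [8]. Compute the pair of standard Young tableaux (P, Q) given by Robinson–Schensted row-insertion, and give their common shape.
P = [1, 3, 5, 8] / [2, 4] / [6, 7];  Q = [1, 2, 6, 7] / [3, 5] / [4, 8];  common shape = (4, 2, 2)

Row-insert the values π_1, π_2, … into P one at a time, bumping the leftmost entry strictly greater than the inserted value down to the next row. The recording tableau Q records, in position (i, j), the step at which that cell was added to P.
  Insert 6 (step 1): P = [6];  Q = [1]
  Insert 7 (step 2): P = [6, 7];  Q = [1, 2]
  Insert 2 (step 3): P = [2, 7] / [6];  Q = [1, 2] / [3]
  Insert 1 (step 4): P = [1, 7] / [2] / [6];  Q = [1, 2] / [3] / [4]
  Insert 4 (step 5): P = [1, 4] / [2, 7] / [6];  Q = [1, 2] / [3, 5] / [4]
  Insert 5 (step 6): P = [1, 4, 5] / [2, 7] / [6];  Q = [1, 2, 6] / [3, 5] / [4]
  Insert 8 (step 7): P = [1, 4, 5, 8] / [2, 7] / [6];  Q = [1, 2, 6, 7] / [3, 5] / [4]
  Insert 3 (step 8): P = [1, 3, 5, 8] / [2, 4] / [6, 7];  Q = [1, 2, 6, 7] / [3, 5] / [4, 8]
Final shape: (4, 2, 2).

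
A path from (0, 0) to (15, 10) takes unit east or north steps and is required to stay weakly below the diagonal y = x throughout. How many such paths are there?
Number of paths = 1225785

By the reflection principle (André's argument), the number of monotone paths to (15, 10) with n ≤ m that never go above y = x is C(25, 15) − C(25, 16) = 3268760 − 2042975 = 1225785.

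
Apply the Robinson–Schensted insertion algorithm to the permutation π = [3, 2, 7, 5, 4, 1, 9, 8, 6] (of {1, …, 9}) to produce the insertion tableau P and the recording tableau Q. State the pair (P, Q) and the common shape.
P = [1, 4, 6] / [2, 5, 8] / [3, 9] / [7];  Q = [1, 3, 7] / [2, 4, 8] / [5, 9] / [6];  common shape = (3, 3, 2, 1)

Row-insert the values π_1, π_2, … into P one at a time, bumping the leftmost entry strictly greater than the inserted value down to the next row. The recording tableau Q records, in position (i, j), the step at which that cell was added to P.
  Insert 3 (step 1): P = [3];  Q = [1]
  Insert 2 (step 2): P = [2] / [3];  Q = [1] / [2]
  Insert 7 (step 3): P = [2, 7] / [3];  Q = [1, 3] / [2]
  Insert 5 (step 4): P = [2, 5] / [3, 7];  Q = [1, 3] / [2, 4]
  Insert 4 (step 5): P = [2, 4] / [3, 5] / [7];  Q = [1, 3] / [2, 4] / [5]
  Insert 1 (step 6): P = [1, 4] / [2, 5] / [3] / [7];  Q = [1, 3] / [2, 4] / [5] / [6]
  Insert 9 (step 7): P = [1, 4, 9] / [2, 5] / [3] / [7];  Q = [1, 3, 7] / [2, 4] / [5] / [6]
  Insert 8 (step 8): P = [1, 4, 8] / [2, 5, 9] / [3] / [7];  Q = [1, 3, 7] / [2, 4, 8] / [5] / [6]
  Insert 6 (step 9): P = [1, 4, 6] / [2, 5, 8] / [3, 9] / [7];  Q = [1, 3, 7] / [2, 4, 8] / [5, 9] / [6]
Final shape: (3, 3, 2, 1).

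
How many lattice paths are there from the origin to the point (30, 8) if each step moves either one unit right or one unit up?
Number of paths = 48903492

A monotone lattice path from (0, 0) to (30, 8) consists of 30 east steps and 8 north steps in some order, so it is determined by which 30 of the 38 steps are east. The count is C(38, 30) = 48903492.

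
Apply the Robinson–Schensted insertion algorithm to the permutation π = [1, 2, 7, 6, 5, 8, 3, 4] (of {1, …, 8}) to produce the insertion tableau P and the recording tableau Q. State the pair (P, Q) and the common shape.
P = [1, 2, 3, 4] / [5, 8] / [6] / [7];  Q = [1, 2, 3, 6] / [4, 8] / [5] / [7];  common shape = (4, 2, 1, 1)

Row-insert the values π_1, π_2, … into P one at a time, bumping the leftmost entry strictly greater than the inserted value down to the next row. The recording tableau Q records, in position (i, j), the step at which that cell was added to P.
  Insert 1 (step 1): P = [1];  Q = [1]
  Insert 2 (step 2): P = [1, 2];  Q = [1, 2]
  Insert 7 (step 3): P = [1, 2, 7];  Q = [1, 2, 3]
  Insert 6 (step 4): P = [1, 2, 6] / [7];  Q = [1, 2, 3] / [4]
  Insert 5 (step 5): P = [1, 2, 5] / [6] / [7];  Q = [1, 2, 3] / [4] / [5]
  Insert 8 (step 6): P = [1, 2, 5, 8] / [6] / [7];  Q = [1, 2, 3, 6] / [4] / [5]
  Insert 3 (step 7): P = [1, 2, 3, 8] / [5] / [6] / [7];  Q = [1, 2, 3, 6] / [4] / [5] / [7]
  Insert 4 (step 8): P = [1, 2, 3, 4] / [5, 8] / [6] / [7];  Q = [1, 2, 3, 6] / [4, 8] / [5] / [7]
Final shape: (4, 2, 1, 1).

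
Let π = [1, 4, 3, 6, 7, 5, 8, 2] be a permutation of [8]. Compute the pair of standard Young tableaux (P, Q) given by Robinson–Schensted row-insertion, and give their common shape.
P = [1, 2, 5, 7, 8] / [3, 6] / [4];  Q = [1, 2, 4, 5, 7] / [3, 6] / [8];  common shape = (5, 2, 1)

Row-insert the values π_1, π_2, … into P one at a time, bumping the leftmost entry strictly greater than the inserted value down to the next row. The recording tableau Q records, in position (i, j), the step at which that cell was added to P.
  Insert 1 (step 1): P = [1];  Q = [1]
  Insert 4 (step 2): P = [1, 4];  Q = [1, 2]
  Insert 3 (step 3): P = [1, 3] / [4];  Q = [1, 2] / [3]
  Insert 6 (step 4): P = [1, 3, 6] / [4];  Q = [1, 2, 4] / [3]
  Insert 7 (step 5): P = [1, 3, 6, 7] / [4];  Q = [1, 2, 4, 5] / [3]
  Insert 5 (step 6): P = [1, 3, 5, 7] / [4, 6];  Q = [1, 2, 4, 5] / [3, 6]
  Insert 8 (step 7): P = [1, 3, 5, 7, 8] / [4, 6];  Q = [1, 2, 4, 5, 7] / [3, 6]
  Insert 2 (step 8): P = [1, 2, 5, 7, 8] / [3, 6] / [4];  Q = [1, 2, 4, 5, 7] / [3, 6] / [8]
Final shape: (5, 2, 1).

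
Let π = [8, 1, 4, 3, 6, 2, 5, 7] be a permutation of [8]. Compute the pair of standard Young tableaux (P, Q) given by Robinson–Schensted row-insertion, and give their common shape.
P = [1, 2, 5, 7] / [3, 6] / [4] / [8];  Q = [1, 3, 5, 8] / [2, 7] / [4] / [6];  common shape = (4, 2, 1, 1)

Row-insert the values π_1, π_2, … into P one at a time, bumping the leftmost entry strictly greater than the inserted value down to the next row. The recording tableau Q records, in position (i, j), the step at which that cell was added to P.
  Insert 8 (step 1): P = [8];  Q = [1]
  Insert 1 (step 2): P = [1] / [8];  Q = [1] / [2]
  Insert 4 (step 3): P = [1, 4] / [8];  Q = [1, 3] / [2]
  Insert 3 (step 4): P = [1, 3] / [4] / [8];  Q = [1, 3] / [2] / [4]
  Insert 6 (step 5): P = [1, 3, 6] / [4] / [8];  Q = [1, 3, 5] / [2] / [4]
  Insert 2 (step 6): P = [1, 2, 6] / [3] / [4] / [8];  Q = [1, 3, 5] / [2] / [4] / [6]
  Insert 5 (step 7): P = [1, 2, 5] / [3, 6] / [4] / [8];  Q = [1, 3, 5] / [2, 7] / [4] / [6]
  Insert 7 (step 8): P = [1, 2, 5, 7] / [3, 6] / [4] / [8];  Q = [1, 3, 5, 8] / [2, 7] / [4] / [6]
Final shape: (4, 2, 1, 1).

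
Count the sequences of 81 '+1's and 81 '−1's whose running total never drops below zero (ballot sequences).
C_81 = 4462290049988320482463241297506133183499654740

These ballot sequences are counted by the Catalan number C_n = (1/(n + 1)) · C(2n, n). For n = 81: C_81 = (1/82) · C(162, 81) = 365907784099042279561985786395502921046971688680/82 = 4462290049988320482463241297506133183499654740.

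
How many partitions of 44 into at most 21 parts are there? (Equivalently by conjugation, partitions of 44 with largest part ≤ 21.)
p(44, parts ≤ 21) = 70667

Use the recurrence p(n, m) = p(n, m−1) + p(n−m, m): either the largest part is < m (count p(n, m−1)) or the largest part is exactly m (remove one copy of m, count p(n−m, m)). With p(0, ·) = 1 this gives p(44, parts ≤ 21) = 70667. (By conjugating Young diagrams, this also counts partitions of 44 into at most 21 parts.)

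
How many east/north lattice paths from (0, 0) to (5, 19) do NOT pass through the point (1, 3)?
Number of paths = 23124

Total paths from (0, 0) to (5, 19): C(24, 5) = 42504. Paths through (1, 3): (paths (0, 0) → (1, 3)) × (paths (1, 3) → (5, 19)) = C(4, 1) · C(20, 4) = 4 · 4845 = 19380. Avoidance count = 42504 − 19380 = 23124.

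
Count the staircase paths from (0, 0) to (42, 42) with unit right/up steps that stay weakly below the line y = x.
C_42 = 39044429911904443959240

These NE paths below the diagonal are counted by the Catalan number C_n = (1/(n + 1)) · C(2n, n). For n = 42: C_42 = (1/43) · C(84, 42) = 1678910486211891090247320/43 = 39044429911904443959240.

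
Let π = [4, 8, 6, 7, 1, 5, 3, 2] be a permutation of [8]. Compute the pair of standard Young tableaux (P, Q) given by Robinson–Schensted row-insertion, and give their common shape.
P = [1, 2, 7] / [3, 5] / [4] / [6] / [8];  Q = [1, 2, 4] / [3, 6] / [5] / [7] / [8];  common shape = (3, 2, 1, 1, 1)

Row-insert the values π_1, π_2, … into P one at a time, bumping the leftmost entry strictly greater than the inserted value down to the next row. The recording tableau Q records, in position (i, j), the step at which that cell was added to P.
  Insert 4 (step 1): P = [4];  Q = [1]
  Insert 8 (step 2): P = [4, 8];  Q = [1, 2]
  Insert 6 (step 3): P = [4, 6] / [8];  Q = [1, 2] / [3]
  Insert 7 (step 4): P = [4, 6, 7] / [8];  Q = [1, 2, 4] / [3]
  Insert 1 (step 5): P = [1, 6, 7] / [4] / [8];  Q = [1, 2, 4] / [3] / [5]
  Insert 5 (step 6): P = [1, 5, 7] / [4, 6] / [8];  Q = [1, 2, 4] / [3, 6] / [5]
  Insert 3 (step 7): P = [1, 3, 7] / [4, 5] / [6] / [8];  Q = [1, 2, 4] / [3, 6] / [5] / [7]
  Insert 2 (step 8): P = [1, 2, 7] / [3, 5] / [4] / [6] / [8];  Q = [1, 2, 4] / [3, 6] / [5] / [7] / [8]
Final shape: (3, 2, 1, 1, 1).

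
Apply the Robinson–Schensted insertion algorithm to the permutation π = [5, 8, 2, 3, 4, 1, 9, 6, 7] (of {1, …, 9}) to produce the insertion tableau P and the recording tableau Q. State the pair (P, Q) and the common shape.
P = [1, 3, 4, 6, 7] / [2, 8, 9] / [5];  Q = [1, 2, 5, 7, 9] / [3, 4, 8] / [6];  common shape = (5, 3, 1)

Row-insert the values π_1, π_2, … into P one at a time, bumping the leftmost entry strictly greater than the inserted value down to the next row. The recording tableau Q records, in position (i, j), the step at which that cell was added to P.
  Insert 5 (step 1): P = [5];  Q = [1]
  Insert 8 (step 2): P = [5, 8];  Q = [1, 2]
  Insert 2 (step 3): P = [2, 8] / [5];  Q = [1, 2] / [3]
  Insert 3 (step 4): P = [2, 3] / [5, 8];  Q = [1, 2] / [3, 4]
  Insert 4 (step 5): P = [2, 3, 4] / [5, 8];  Q = [1, 2, 5] / [3, 4]
  Insert 1 (step 6): P = [1, 3, 4] / [2, 8] / [5];  Q = [1, 2, 5] / [3, 4] / [6]
  Insert 9 (step 7): P = [1, 3, 4, 9] / [2, 8] / [5];  Q = [1, 2, 5, 7] / [3, 4] / [6]
  Insert 6 (step 8): P = [1, 3, 4, 6] / [2, 8, 9] / [5];  Q = [1, 2, 5, 7] / [3, 4, 8] / [6]
  Insert 7 (step 9): P = [1, 3, 4, 6, 7] / [2, 8, 9] / [5];  Q = [1, 2, 5, 7, 9] / [3, 4, 8] / [6]
Final shape: (5, 3, 1).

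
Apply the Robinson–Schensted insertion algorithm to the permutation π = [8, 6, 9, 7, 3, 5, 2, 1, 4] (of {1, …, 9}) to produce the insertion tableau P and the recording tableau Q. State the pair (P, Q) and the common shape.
P = [1, 4] / [2, 5] / [3, 7] / [6, 9] / [8];  Q = [1, 3] / [2, 4] / [5, 6] / [7, 9] / [8];  common shape = (2, 2, 2, 2, 1)

Row-insert the values π_1, π_2, … into P one at a time, bumping the leftmost entry strictly greater than the inserted value down to the next row. The recording tableau Q records, in position (i, j), the step at which that cell was added to P.
  Insert 8 (step 1): P = [8];  Q = [1]
  Insert 6 (step 2): P = [6] / [8];  Q = [1] / [2]
  Insert 9 (step 3): P = [6, 9] / [8];  Q = [1, 3] / [2]
  Insert 7 (step 4): P = [6, 7] / [8, 9];  Q = [1, 3] / [2, 4]
  Insert 3 (step 5): P = [3, 7] / [6, 9] / [8];  Q = [1, 3] / [2, 4] / [5]
  Insert 5 (step 6): P = [3, 5] / [6, 7] / [8, 9];  Q = [1, 3] / [2, 4] / [5, 6]
  Insert 2 (step 7): P = [2, 5] / [3, 7] / [6, 9] / [8];  Q = [1, 3] / [2, 4] / [5, 6] / [7]
  Insert 1 (step 8): P = [1, 5] / [2, 7] / [3, 9] / [6] / [8];  Q = [1, 3] / [2, 4] / [5, 6] / [7] / [8]
  Insert 4 (step 9): P = [1, 4] / [2, 5] / [3, 7] / [6, 9] / [8];  Q = [1, 3] / [2, 4] / [5, 6] / [7, 9] / [8]
Final shape: (2, 2, 2, 2, 1).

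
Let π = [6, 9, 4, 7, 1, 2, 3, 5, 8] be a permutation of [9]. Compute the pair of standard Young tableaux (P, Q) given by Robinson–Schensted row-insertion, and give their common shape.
P = [1, 2, 3, 5, 8] / [4, 7] / [6, 9];  Q = [1, 2, 7, 8, 9] / [3, 4] / [5, 6];  common shape = (5, 2, 2)

Row-insert the values π_1, π_2, … into P one at a time, bumping the leftmost entry strictly greater than the inserted value down to the next row. The recording tableau Q records, in position (i, j), the step at which that cell was added to P.
  Insert 6 (step 1): P = [6];  Q = [1]
  Insert 9 (step 2): P = [6, 9];  Q = [1, 2]
  Insert 4 (step 3): P = [4, 9] / [6];  Q = [1, 2] / [3]
  Insert 7 (step 4): P = [4, 7] / [6, 9];  Q = [1, 2] / [3, 4]
  Insert 1 (step 5): P = [1, 7] / [4, 9] / [6];  Q = [1, 2] / [3, 4] / [5]
  Insert 2 (step 6): P = [1, 2] / [4, 7] / [6, 9];  Q = [1, 2] / [3, 4] / [5, 6]
  Insert 3 (step 7): P = [1, 2, 3] / [4, 7] / [6, 9];  Q = [1, 2, 7] / [3, 4] / [5, 6]
  Insert 5 (step 8): P = [1, 2, 3, 5] / [4, 7] / [6, 9];  Q = [1, 2, 7, 8] / [3, 4] / [5, 6]
  Insert 8 (step 9): P = [1, 2, 3, 5, 8] / [4, 7] / [6, 9];  Q = [1, 2, 7, 8, 9] / [3, 4] / [5, 6]
Final shape: (5, 2, 2).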